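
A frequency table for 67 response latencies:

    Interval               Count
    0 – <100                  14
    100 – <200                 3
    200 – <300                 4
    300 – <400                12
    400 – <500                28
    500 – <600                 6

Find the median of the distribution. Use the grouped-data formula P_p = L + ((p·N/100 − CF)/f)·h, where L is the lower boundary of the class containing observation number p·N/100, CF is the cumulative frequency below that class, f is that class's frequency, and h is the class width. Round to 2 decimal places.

N = 67; target position k = 50/100 · 67 = 33.5.
Cumulative frequencies: 14, 17, 21, 33, 61, 67.
Observation 33.5 falls in the class 400 – <500.
L = 400, CF = 33, f = 28, h = 100.
P50 = 400 + ((33.5 − 33)/28)·100 = 400 + 1.78571 = 401.786.

401.79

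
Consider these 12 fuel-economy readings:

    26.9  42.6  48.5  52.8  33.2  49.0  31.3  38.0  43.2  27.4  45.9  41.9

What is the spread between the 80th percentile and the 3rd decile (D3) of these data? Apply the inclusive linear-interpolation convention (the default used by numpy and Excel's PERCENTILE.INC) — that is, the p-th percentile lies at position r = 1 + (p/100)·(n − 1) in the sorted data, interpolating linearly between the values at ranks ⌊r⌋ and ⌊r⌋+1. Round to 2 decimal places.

Sorted: 26.9, 27.4, 31.3, 33.2, 38.0, 41.9, 42.6, 43.2, 45.9, 48.5, 49.0, 52.8.
n = 12.
P30: r = 4.3; ranks 4–5 are 33.2, 38.0; interpolating gives 34.64.
P80: r = 9.8; ranks 9–10 are 45.9, 48.5; interpolating gives 47.98.
Difference: 47.98 − 34.64 = 13.34.

13.34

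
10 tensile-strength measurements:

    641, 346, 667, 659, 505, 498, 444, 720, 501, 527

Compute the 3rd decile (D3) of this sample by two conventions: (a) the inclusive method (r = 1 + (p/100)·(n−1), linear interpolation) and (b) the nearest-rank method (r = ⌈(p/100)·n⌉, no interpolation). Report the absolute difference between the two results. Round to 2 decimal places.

2.10

Sorted: 346, 444, 498, 501, 505, 527, 641, 659, 667, 720.
n = 10.
(a) r = 3.7; between ranks 3 (498) and 4 (501): 500.1.
(b) the nearest-rank method: rank 3 → 498.
|500.1 − 498| = 2.1.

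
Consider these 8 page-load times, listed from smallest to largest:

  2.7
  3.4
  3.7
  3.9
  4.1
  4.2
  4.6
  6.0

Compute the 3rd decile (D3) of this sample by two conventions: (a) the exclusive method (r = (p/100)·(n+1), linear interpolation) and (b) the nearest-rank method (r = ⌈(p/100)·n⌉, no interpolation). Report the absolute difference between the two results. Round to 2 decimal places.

0.09

n = 8.
(a) r = 2.7; between ranks 2 (3.4) and 3 (3.7): 3.61.
(b) the nearest-rank method: rank 3 → 3.7.
|3.61 − 3.7| = 0.09.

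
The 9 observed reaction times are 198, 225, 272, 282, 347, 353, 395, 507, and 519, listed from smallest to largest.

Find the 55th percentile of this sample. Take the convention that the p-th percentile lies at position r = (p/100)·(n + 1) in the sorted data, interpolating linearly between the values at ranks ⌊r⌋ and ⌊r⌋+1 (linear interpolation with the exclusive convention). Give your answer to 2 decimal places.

n = 9.
r = (55/100)·(9 + 1) = 5.5.
Rank 5 is 347 and rank 6 is 353.
Interpolate: 347 + 0.5·(353 − 347) = 347 + 0.5·6 = 350.

350.00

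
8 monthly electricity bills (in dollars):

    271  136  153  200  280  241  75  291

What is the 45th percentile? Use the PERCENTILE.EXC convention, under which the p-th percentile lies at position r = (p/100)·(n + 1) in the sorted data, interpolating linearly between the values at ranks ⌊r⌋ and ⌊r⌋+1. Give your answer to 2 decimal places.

202.05

Sorted: 75, 136, 153, 200, 241, 271, 280, 291.
n = 8.
r = (45/100)·(8 + 1) = 4.05.
Rank 4 is 200 and rank 5 is 241.
Interpolate: 200 + 0.05·(241 − 200) = 200 + 0.05·41 = 202.05.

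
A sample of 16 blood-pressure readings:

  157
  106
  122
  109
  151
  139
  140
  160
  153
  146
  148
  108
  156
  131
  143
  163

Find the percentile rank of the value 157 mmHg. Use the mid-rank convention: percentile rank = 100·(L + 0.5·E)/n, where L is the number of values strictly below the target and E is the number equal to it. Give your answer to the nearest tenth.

84.4

Sorted: 106, 108, 109, 122, 131, 139, 140, 143, 146, 148, 151, 153, 156, 157, 160, 163.
Count below 157: L = 13; count equal: E = 1; n = 16.
Percentile rank = 100·(13 + 0.5·1)/16 = 100·13.5/16 = 84.38.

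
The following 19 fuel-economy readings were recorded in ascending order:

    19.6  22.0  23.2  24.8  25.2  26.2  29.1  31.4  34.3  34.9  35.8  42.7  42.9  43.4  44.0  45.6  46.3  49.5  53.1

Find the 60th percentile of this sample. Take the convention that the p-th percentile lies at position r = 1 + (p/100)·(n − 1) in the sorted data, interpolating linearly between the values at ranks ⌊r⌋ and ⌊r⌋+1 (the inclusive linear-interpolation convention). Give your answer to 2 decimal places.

n = 19.
r = 1 + (60/100)·(19 − 1) = 1 + 10.8 = 11.8.
Rank 11 is 35.8 and rank 12 is 42.7.
Interpolate: 35.8 + 0.8·(42.7 − 35.8) = 35.8 + 0.8·6.9 = 41.32.

41.32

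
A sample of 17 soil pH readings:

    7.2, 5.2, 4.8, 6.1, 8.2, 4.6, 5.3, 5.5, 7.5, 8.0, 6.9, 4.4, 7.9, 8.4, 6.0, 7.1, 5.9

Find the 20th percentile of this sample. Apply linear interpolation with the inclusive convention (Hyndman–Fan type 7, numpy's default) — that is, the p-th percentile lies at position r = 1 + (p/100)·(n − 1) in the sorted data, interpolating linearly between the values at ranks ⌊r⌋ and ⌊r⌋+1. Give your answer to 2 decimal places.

5.22

Sorted: 4.4, 4.6, 4.8, 5.2, 5.3, 5.5, 5.9, 6.0, 6.1, 6.9, 7.1, 7.2, 7.5, 7.9, 8.0, 8.2, 8.4.
n = 17.
r = 1 + (20/100)·(17 − 1) = 1 + 3.2 = 4.2.
Rank 4 is 5.2 and rank 5 is 5.3.
Interpolate: 5.2 + 0.2·(5.3 − 5.2) = 5.2 + 0.2·0.1 = 5.22.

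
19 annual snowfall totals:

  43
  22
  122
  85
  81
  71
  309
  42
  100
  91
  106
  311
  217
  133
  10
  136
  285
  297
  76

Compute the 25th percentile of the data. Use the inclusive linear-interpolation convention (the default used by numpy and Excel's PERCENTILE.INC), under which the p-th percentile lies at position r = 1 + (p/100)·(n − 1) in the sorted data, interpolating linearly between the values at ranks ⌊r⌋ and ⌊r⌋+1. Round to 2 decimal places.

73.50

Sorted: 10, 22, 42, 43, 71, 76, 81, 85, 91, 100, 106, 122, 133, 136, 217, 285, 297, 309, 311.
n = 19.
r = 1 + (25/100)·(19 − 1) = 1 + 4.5 = 5.5.
Rank 5 is 71 and rank 6 is 76.
Interpolate: 71 + 0.5·(76 − 71) = 71 + 0.5·5 = 73.5.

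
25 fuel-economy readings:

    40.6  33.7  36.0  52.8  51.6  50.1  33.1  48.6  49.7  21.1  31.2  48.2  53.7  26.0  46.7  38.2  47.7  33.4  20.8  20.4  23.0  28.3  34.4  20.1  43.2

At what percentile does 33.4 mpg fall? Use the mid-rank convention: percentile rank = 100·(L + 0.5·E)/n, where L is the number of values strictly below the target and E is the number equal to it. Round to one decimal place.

38.0

Sorted: 20.1, 20.4, 20.8, 21.1, 23.0, 26.0, 28.3, 31.2, 33.1, 33.4, 33.7, 34.4, 36.0, 38.2, 40.6, 43.2, 46.7, 47.7, 48.2, 48.6, 49.7, 50.1, 51.6, 52.8, 53.7.
Count below 33.4: L = 9; count equal: E = 1; n = 25.
Percentile rank = 100·(9 + 0.5·1)/25 = 100·9.5/25 = 38.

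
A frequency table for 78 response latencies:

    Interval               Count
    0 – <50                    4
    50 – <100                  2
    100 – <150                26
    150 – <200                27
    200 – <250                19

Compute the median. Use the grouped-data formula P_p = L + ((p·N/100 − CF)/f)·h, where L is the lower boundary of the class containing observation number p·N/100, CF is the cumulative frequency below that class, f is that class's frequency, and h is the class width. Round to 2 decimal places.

N = 78; target position k = 50/100 · 78 = 39.
Cumulative frequencies: 4, 6, 32, 59, 78.
Observation 39 falls in the class 150 – <200.
L = 150, CF = 32, f = 27, h = 50.
P50 = 150 + ((39 − 32)/27)·50 = 150 + 12.963 = 162.963.

162.96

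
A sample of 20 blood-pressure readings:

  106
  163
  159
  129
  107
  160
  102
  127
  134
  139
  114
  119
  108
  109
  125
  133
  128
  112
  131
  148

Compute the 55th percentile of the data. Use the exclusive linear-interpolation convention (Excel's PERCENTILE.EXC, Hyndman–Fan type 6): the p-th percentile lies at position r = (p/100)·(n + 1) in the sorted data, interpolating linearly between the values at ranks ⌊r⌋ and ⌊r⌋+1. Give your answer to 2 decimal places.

Sorted: 102, 106, 107, 108, 109, 112, 114, 119, 125, 127, 128, 129, 131, 133, 134, 139, 148, 159, 160, 163.
n = 20.
r = (55/100)·(20 + 1) = 11.55.
Rank 11 is 128 and rank 12 is 129.
Interpolate: 128 + 0.55·(129 − 128) = 128 + 0.55·1 = 128.55.

128.55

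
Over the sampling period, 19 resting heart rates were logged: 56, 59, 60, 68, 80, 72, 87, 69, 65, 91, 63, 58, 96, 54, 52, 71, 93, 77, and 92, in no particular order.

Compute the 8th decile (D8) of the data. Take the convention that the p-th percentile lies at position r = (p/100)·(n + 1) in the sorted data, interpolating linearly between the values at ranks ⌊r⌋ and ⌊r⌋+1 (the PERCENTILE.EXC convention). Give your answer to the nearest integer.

Sorted: 52, 54, 56, 58, 59, 60, 63, 65, 68, 69, 71, 72, 77, 80, 87, 91, 92, 93, 96.
n = 19.
r = (80/100)·(19 + 1) = 16.
r is an integer, so P80 is the value at rank 16: 91.

91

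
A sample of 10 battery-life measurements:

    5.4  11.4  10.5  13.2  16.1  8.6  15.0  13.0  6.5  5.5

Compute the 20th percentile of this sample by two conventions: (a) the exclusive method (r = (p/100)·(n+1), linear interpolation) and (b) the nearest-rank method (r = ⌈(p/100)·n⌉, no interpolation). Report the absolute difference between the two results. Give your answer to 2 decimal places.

Sorted: 5.4, 5.5, 6.5, 8.6, 10.5, 11.4, 13.0, 13.2, 15.0, 16.1.
n = 10.
(a) r = 2.2; between ranks 2 (5.5) and 3 (6.5): 5.7.
(b) the nearest-rank method: rank 2 → 5.5.
|5.7 − 5.5| = 0.2.

0.20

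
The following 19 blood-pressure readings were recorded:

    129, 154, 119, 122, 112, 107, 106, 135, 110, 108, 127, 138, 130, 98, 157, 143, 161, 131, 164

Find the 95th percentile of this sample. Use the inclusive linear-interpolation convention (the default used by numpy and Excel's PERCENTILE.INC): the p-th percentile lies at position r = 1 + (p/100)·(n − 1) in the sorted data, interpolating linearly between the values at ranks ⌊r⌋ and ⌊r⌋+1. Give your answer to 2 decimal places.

Sorted: 98, 106, 107, 108, 110, 112, 119, 122, 127, 129, 130, 131, 135, 138, 143, 154, 157, 161, 164.
n = 19.
r = 1 + (95/100)·(19 − 1) = 1 + 17.1 = 18.1.
Rank 18 is 161 and rank 19 is 164.
Interpolate: 161 + 0.1·(164 − 161) = 161 + 0.1·3 = 161.3.

161.30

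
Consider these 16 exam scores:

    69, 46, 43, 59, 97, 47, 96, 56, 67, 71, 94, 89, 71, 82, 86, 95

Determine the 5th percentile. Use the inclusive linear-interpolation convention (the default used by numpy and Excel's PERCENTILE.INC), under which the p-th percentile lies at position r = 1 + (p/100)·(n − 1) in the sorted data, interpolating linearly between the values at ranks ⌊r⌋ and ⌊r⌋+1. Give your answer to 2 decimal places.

45.25

Sorted: 43, 46, 47, 56, 59, 67, 69, 71, 71, 82, 86, 89, 94, 95, 96, 97.
n = 16.
r = 1 + (5/100)·(16 − 1) = 1 + 0.75 = 1.75.
Rank 1 is 43 and rank 2 is 46.
Interpolate: 43 + 0.75·(46 − 43) = 43 + 0.75·3 = 45.25.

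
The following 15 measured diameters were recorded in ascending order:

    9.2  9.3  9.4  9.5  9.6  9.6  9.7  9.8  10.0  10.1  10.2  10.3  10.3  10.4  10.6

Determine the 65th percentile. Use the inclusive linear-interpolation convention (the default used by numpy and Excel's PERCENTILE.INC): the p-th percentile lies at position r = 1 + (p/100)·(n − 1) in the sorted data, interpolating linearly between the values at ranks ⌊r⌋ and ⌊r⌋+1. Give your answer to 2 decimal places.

n = 15.
r = 1 + (65/100)·(15 − 1) = 1 + 9.1 = 10.1.
Rank 10 is 10.1 and rank 11 is 10.2.
Interpolate: 10.1 + 0.1·(10.2 − 10.1) = 10.1 + 0.1·0.1 = 10.11.

10.11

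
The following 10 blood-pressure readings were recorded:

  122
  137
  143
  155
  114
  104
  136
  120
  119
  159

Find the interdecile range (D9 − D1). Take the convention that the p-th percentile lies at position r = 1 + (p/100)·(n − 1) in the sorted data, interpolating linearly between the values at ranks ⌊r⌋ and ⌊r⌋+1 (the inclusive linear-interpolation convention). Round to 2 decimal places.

42.40

Sorted: 104, 114, 119, 120, 122, 136, 137, 143, 155, 159.
n = 10.
P10: r = 1.9; ranks 1–2 are 104, 114; interpolating gives 113.
P90: r = 9.1; ranks 9–10 are 155, 159; interpolating gives 155.4.
Difference: 155.4 − 113 = 42.4.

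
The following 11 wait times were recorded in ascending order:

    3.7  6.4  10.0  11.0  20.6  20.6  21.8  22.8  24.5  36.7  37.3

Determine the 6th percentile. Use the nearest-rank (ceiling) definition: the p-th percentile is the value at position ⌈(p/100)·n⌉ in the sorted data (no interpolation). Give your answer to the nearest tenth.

3.7

n = 11.
Position = ⌈6/100 · 11⌉ = ⌈0.66⌉ = 1.
The value at rank 1 is 3.7.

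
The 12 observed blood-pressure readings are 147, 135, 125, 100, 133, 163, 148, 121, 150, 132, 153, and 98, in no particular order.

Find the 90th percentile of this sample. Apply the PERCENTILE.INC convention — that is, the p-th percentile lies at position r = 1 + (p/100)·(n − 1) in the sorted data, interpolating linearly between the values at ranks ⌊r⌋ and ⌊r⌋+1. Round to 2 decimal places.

Sorted: 98, 100, 121, 125, 132, 133, 135, 147, 148, 150, 153, 163.
n = 12.
r = 1 + (90/100)·(12 − 1) = 1 + 9.9 = 10.9.
Rank 10 is 150 and rank 11 is 153.
Interpolate: 150 + 0.9·(153 − 150) = 150 + 0.9·3 = 152.7.

152.70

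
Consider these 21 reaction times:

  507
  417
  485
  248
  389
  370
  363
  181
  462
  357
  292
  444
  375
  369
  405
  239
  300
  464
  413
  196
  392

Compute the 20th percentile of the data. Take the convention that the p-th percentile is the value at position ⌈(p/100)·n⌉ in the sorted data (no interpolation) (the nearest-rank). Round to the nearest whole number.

Sorted: 181, 196, 239, 248, 292, 300, 357, 363, 369, 370, 375, 389, 392, 405, 413, 417, 444, 462, 464, 485, 507.
n = 21.
Position = ⌈20/100 · 21⌉ = ⌈4.2⌉ = 5.
The value at rank 5 is 292.

292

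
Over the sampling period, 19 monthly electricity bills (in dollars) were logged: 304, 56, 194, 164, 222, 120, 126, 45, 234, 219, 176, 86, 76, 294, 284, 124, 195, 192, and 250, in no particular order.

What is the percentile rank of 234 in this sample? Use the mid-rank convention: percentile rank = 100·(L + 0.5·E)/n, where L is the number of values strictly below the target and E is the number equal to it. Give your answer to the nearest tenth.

Sorted: 45, 56, 76, 86, 120, 124, 126, 164, 176, 192, 194, 195, 219, 222, 234, 250, 284, 294, 304.
Count below 234: L = 14; count equal: E = 1; n = 19.
Percentile rank = 100·(14 + 0.5·1)/19 = 100·14.5/19 = 76.32.

76.3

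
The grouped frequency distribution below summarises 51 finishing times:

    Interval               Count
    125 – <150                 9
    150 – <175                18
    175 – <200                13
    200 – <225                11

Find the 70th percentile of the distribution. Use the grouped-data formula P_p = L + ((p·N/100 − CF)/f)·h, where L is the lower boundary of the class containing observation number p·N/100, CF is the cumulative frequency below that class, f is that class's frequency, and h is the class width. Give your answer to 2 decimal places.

191.73

N = 51; target position k = 70/100 · 51 = 35.7.
Cumulative frequencies: 9, 27, 40, 51.
Observation 35.7 falls in the class 175 – <200.
L = 175, CF = 27, f = 13, h = 25.
P70 = 175 + ((35.7 − 27)/13)·25 = 175 + 16.7308 = 191.731.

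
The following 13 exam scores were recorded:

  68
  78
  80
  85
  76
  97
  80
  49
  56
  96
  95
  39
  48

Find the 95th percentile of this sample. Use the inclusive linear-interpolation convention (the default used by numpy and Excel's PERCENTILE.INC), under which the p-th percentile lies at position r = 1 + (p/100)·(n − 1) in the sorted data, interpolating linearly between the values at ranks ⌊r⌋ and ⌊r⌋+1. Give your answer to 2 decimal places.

96.40

Sorted: 39, 48, 49, 56, 68, 76, 78, 80, 80, 85, 95, 96, 97.
n = 13.
r = 1 + (95/100)·(13 − 1) = 1 + 11.4 = 12.4.
Rank 12 is 96 and rank 13 is 97.
Interpolate: 96 + 0.4·(97 − 96) = 96 + 0.4·1 = 96.4.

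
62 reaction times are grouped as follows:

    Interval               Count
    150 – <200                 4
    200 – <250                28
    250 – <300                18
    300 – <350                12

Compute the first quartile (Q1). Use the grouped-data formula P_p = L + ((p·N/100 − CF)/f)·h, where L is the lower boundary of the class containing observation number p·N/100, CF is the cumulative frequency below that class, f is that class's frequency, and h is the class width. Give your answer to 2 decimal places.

N = 62; target position k = 25/100 · 62 = 15.5.
Cumulative frequencies: 4, 32, 50, 62.
Observation 15.5 falls in the class 200 – <250.
L = 200, CF = 4, f = 28, h = 50.
P25 = 200 + ((15.5 − 4)/28)·50 = 200 + 20.5357 = 220.536.

220.54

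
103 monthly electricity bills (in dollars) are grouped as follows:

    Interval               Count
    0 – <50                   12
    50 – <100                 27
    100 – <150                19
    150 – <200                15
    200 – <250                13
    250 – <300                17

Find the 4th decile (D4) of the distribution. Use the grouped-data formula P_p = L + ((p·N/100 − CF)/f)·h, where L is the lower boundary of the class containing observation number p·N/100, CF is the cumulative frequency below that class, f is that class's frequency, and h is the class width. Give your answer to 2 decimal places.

N = 103; target position k = 40/100 · 103 = 41.2.
Cumulative frequencies: 12, 39, 58, 73, 86, 103.
Observation 41.2 falls in the class 100 – <150.
L = 100, CF = 39, f = 19, h = 50.
P40 = 100 + ((41.2 − 39)/19)·50 = 100 + 5.78947 = 105.789.

105.79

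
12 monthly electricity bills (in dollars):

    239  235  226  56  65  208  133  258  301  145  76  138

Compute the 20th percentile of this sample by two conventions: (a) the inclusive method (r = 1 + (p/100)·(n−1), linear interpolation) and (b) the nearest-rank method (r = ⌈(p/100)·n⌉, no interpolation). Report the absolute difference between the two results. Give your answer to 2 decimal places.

11.40

Sorted: 56, 65, 76, 133, 138, 145, 208, 226, 235, 239, 258, 301.
n = 12.
(a) r = 3.2; between ranks 3 (76) and 4 (133): 87.4.
(b) the nearest-rank method: rank 3 → 76.
|87.4 − 76| = 11.4.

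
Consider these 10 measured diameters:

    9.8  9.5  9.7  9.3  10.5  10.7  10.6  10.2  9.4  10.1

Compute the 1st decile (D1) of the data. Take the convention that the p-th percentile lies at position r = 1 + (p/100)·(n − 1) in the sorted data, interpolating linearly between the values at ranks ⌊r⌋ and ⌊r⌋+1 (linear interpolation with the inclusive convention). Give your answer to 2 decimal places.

Sorted: 9.3, 9.4, 9.5, 9.7, 9.8, 10.1, 10.2, 10.5, 10.6, 10.7.
n = 10.
r = 1 + (10/100)·(10 − 1) = 1 + 0.9 = 1.9.
Rank 1 is 9.3 and rank 2 is 9.4.
Interpolate: 9.3 + 0.9·(9.4 − 9.3) = 9.3 + 0.9·0.1 = 9.39.

9.39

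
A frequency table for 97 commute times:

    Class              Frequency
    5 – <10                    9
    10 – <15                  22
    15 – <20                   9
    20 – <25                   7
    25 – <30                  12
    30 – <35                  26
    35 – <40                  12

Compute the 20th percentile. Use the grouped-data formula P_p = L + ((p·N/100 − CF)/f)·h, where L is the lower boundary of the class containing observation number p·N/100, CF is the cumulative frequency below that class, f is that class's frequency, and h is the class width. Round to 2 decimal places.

12.36

N = 97; target position k = 20/100 · 97 = 19.4.
Cumulative frequencies: 9, 31, 40, 47, 59, 85, 97.
Observation 19.4 falls in the class 10 – <15.
L = 10, CF = 9, f = 22, h = 5.
P20 = 10 + ((19.4 − 9)/22)·5 = 10 + 2.36364 = 12.3636.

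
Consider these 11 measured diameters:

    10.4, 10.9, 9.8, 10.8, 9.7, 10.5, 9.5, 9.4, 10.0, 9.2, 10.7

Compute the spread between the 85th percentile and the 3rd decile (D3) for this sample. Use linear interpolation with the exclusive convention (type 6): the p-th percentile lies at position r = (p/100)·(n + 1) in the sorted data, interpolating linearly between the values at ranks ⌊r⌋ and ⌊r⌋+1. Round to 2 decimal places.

Sorted: 9.2, 9.4, 9.5, 9.7, 9.8, 10.0, 10.4, 10.5, 10.7, 10.8, 10.9.
n = 11.
P30: r = 3.6; ranks 3–4 are 9.5, 9.7; interpolating gives 9.62.
P85: r = 10.2; ranks 10–11 are 10.8, 10.9; interpolating gives 10.82.
Difference: 10.82 − 9.62 = 1.2.

1.20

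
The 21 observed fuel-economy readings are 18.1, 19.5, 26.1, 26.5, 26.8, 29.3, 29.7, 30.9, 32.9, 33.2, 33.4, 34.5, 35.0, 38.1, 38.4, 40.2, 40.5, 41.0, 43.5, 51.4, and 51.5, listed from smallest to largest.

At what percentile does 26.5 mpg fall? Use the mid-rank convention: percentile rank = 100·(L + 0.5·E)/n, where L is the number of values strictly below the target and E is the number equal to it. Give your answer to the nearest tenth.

Count below 26.5: L = 3; count equal: E = 1; n = 21.
Percentile rank = 100·(3 + 0.5·1)/21 = 100·3.5/21 = 16.67.

16.7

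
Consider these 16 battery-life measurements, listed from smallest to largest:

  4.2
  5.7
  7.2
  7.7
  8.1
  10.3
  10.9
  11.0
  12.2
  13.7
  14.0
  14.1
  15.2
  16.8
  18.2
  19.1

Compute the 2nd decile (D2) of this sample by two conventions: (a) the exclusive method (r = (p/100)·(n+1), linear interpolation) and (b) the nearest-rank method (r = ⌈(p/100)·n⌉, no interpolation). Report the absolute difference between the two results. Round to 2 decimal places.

n = 16.
(a) r = 3.4; between ranks 3 (7.2) and 4 (7.7): 7.4.
(b) the nearest-rank method: rank 4 → 7.7.
|7.4 − 7.7| = 0.3.

0.30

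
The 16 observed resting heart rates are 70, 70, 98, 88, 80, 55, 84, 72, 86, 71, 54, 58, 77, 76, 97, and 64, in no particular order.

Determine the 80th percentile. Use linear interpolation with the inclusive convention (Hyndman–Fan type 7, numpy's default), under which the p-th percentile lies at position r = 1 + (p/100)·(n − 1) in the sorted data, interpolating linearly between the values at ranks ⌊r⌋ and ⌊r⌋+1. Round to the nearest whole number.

86

Sorted: 54, 55, 58, 64, 70, 70, 71, 72, 76, 77, 80, 84, 86, 88, 97, 98.
n = 16.
r = 1 + (80/100)·(16 − 1) = 1 + 12 = 13.
r is an integer, so P80 is the value at rank 13: 86.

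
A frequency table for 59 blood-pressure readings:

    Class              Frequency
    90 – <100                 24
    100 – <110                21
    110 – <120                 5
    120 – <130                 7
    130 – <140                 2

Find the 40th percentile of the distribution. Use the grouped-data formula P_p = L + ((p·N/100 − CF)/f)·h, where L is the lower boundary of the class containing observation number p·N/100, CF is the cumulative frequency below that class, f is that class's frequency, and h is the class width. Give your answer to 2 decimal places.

N = 59; target position k = 40/100 · 59 = 23.6.
Cumulative frequencies: 24, 45, 50, 57, 59.
Observation 23.6 falls in the class 90 – <100.
L = 90, CF = 0, f = 24, h = 10.
P40 = 90 + ((23.6 − 0)/24)·10 = 90 + 9.83333 = 99.8333.

99.83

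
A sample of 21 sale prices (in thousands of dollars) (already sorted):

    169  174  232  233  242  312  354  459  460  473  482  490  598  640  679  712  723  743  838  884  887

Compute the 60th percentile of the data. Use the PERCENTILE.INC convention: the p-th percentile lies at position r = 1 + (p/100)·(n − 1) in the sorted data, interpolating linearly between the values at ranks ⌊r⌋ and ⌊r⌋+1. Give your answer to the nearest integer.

598

n = 21.
r = 1 + (60/100)·(21 − 1) = 1 + 12 = 13.
r is an integer, so P60 is the value at rank 13: 598.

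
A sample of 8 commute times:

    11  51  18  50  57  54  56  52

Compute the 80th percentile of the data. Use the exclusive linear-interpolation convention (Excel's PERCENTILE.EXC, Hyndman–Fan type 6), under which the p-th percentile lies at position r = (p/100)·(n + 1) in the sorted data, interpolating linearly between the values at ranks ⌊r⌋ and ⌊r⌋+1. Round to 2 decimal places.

Sorted: 11, 18, 50, 51, 52, 54, 56, 57.
n = 8.
r = (80/100)·(8 + 1) = 7.2.
Rank 7 is 56 and rank 8 is 57.
Interpolate: 56 + 0.2·(57 − 56) = 56 + 0.2·1 = 56.2.

56.20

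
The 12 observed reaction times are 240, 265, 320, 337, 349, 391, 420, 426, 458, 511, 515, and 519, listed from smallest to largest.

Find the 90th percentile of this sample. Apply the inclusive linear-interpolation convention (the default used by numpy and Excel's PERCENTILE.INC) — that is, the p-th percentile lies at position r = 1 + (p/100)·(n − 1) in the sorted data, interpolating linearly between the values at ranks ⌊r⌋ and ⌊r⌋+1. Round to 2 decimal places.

514.60

n = 12.
r = 1 + (90/100)·(12 − 1) = 1 + 9.9 = 10.9.
Rank 10 is 511 and rank 11 is 515.
Interpolate: 511 + 0.9·(515 − 511) = 511 + 0.9·4 = 514.6.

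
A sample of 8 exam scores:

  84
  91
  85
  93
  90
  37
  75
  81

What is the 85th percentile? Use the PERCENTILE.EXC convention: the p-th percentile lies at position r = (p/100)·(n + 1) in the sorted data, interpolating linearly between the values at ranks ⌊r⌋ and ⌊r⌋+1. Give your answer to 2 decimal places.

Sorted: 37, 75, 81, 84, 85, 90, 91, 93.
n = 8.
r = (85/100)·(8 + 1) = 7.65.
Rank 7 is 91 and rank 8 is 93.
Interpolate: 91 + 0.65·(93 − 91) = 91 + 0.65·2 = 92.3.

92.30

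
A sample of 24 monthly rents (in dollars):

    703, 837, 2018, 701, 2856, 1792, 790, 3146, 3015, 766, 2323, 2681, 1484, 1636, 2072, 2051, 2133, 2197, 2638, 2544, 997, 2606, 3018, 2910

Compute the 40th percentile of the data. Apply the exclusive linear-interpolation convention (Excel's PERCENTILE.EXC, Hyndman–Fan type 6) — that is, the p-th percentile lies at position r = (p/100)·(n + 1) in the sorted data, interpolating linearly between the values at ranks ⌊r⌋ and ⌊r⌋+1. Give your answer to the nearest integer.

2018

Sorted: 701, 703, 766, 790, 837, 997, 1484, 1636, 1792, 2018, 2051, 2072, 2133, 2197, 2323, 2544, 2606, 2638, 2681, 2856, 2910, 3015, 3018, 3146.
n = 24.
r = (40/100)·(24 + 1) = 10.
r is an integer, so P40 is the value at rank 10: 2018.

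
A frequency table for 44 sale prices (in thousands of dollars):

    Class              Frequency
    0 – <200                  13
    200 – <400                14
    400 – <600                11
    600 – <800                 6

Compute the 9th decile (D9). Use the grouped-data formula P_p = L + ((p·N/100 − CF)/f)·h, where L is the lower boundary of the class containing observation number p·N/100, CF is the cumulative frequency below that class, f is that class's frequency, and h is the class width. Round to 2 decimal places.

N = 44; target position k = 90/100 · 44 = 39.6.
Cumulative frequencies: 13, 27, 38, 44.
Observation 39.6 falls in the class 600 – <800.
L = 600, CF = 38, f = 6, h = 200.
P90 = 600 + ((39.6 − 38)/6)·200 = 600 + 53.3333 = 653.333.

653.33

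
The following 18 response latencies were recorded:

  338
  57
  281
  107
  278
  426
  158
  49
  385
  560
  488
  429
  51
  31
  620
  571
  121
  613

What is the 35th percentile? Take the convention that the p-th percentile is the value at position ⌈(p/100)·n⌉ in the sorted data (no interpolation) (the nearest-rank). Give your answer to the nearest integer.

158

Sorted: 31, 49, 51, 57, 107, 121, 158, 278, 281, 338, 385, 426, 429, 488, 560, 571, 613, 620.
n = 18.
Position = ⌈35/100 · 18⌉ = ⌈6.3⌉ = 7.
The value at rank 7 is 158.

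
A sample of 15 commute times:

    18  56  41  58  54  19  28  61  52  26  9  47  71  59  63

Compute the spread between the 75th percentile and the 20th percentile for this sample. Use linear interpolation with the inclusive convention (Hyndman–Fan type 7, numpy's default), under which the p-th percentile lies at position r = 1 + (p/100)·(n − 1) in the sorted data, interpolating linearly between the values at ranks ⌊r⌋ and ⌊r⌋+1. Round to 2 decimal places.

33.90

Sorted: 9, 18, 19, 26, 28, 41, 47, 52, 54, 56, 58, 59, 61, 63, 71.
n = 15.
P20: r = 3.8; ranks 3–4 are 19, 26; interpolating gives 24.6.
P75: r = 11.5; ranks 11–12 are 58, 59; interpolating gives 58.5.
Difference: 58.5 − 24.6 = 33.9.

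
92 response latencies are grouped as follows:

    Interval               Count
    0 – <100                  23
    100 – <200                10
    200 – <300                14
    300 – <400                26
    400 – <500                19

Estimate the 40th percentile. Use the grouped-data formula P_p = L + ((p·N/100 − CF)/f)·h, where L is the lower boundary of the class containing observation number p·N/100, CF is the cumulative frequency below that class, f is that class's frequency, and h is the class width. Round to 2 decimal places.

N = 92; target position k = 40/100 · 92 = 36.8.
Cumulative frequencies: 23, 33, 47, 73, 92.
Observation 36.8 falls in the class 200 – <300.
L = 200, CF = 33, f = 14, h = 100.
P40 = 200 + ((36.8 − 33)/14)·100 = 200 + 27.1429 = 227.143.

227.14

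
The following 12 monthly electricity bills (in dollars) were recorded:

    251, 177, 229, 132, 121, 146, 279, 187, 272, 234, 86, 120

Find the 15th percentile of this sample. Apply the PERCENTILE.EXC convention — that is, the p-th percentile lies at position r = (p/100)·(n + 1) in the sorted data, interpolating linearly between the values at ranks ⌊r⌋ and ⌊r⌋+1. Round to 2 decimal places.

Sorted: 86, 120, 121, 132, 146, 177, 187, 229, 234, 251, 272, 279.
n = 12.
r = (15/100)·(12 + 1) = 1.95.
Rank 1 is 86 and rank 2 is 120.
Interpolate: 86 + 0.95·(120 − 86) = 86 + 0.95·34 = 118.3.

118.30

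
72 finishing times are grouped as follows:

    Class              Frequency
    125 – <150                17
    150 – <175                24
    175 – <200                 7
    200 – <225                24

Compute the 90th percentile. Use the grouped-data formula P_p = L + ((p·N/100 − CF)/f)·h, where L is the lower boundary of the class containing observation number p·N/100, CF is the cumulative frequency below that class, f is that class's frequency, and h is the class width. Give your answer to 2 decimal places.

N = 72; target position k = 90/100 · 72 = 64.8.
Cumulative frequencies: 17, 41, 48, 72.
Observation 64.8 falls in the class 200 – <225.
L = 200, CF = 48, f = 24, h = 25.
P90 = 200 + ((64.8 − 48)/24)·25 = 200 + 17.5 = 217.5.

217.50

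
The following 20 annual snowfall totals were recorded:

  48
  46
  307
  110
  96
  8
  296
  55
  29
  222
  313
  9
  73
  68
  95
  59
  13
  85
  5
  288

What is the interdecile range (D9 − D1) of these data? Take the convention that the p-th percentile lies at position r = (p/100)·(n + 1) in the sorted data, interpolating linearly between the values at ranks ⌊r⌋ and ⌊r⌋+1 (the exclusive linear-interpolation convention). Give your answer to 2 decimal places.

297.80

Sorted: 5, 8, 9, 13, 29, 46, 48, 55, 59, 68, 73, 85, 95, 96, 110, 222, 288, 296, 307, 313.
n = 20.
P10: r = 2.1; ranks 2–3 are 8, 9; interpolating gives 8.1.
P90: r = 18.9; ranks 18–19 are 296, 307; interpolating gives 305.9.
Difference: 305.9 − 8.1 = 297.8.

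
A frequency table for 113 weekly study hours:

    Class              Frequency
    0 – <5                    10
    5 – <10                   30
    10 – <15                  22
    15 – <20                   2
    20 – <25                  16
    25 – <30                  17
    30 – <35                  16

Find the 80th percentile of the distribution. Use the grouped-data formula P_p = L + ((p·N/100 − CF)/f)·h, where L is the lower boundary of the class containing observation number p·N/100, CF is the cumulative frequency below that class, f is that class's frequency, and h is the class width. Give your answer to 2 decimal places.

28.06

N = 113; target position k = 80/100 · 113 = 90.4.
Cumulative frequencies: 10, 40, 62, 64, 80, 97, 113.
Observation 90.4 falls in the class 25 – <30.
L = 25, CF = 80, f = 17, h = 5.
P80 = 25 + ((90.4 − 80)/17)·5 = 25 + 3.05882 = 28.0588.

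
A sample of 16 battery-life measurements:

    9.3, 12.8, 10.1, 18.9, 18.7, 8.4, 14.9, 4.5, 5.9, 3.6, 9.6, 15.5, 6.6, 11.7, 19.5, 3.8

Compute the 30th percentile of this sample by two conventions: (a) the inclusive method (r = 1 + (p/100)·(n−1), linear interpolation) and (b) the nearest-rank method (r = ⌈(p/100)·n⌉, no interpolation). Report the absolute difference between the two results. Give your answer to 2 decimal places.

0.90

Sorted: 3.6, 3.8, 4.5, 5.9, 6.6, 8.4, 9.3, 9.6, 10.1, 11.7, 12.8, 14.9, 15.5, 18.7, 18.9, 19.5.
n = 16.
(a) r = 5.5; between ranks 5 (6.6) and 6 (8.4): 7.5.
(b) the nearest-rank method: rank 5 → 6.6.
|7.5 − 6.6| = 0.9.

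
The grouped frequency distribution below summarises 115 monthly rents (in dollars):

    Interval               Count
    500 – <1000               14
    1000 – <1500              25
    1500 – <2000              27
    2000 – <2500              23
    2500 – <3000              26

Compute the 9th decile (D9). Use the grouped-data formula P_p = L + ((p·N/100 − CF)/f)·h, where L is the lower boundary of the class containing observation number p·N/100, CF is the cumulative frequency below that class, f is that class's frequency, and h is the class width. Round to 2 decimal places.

2778.85

N = 115; target position k = 90/100 · 115 = 103.5.
Cumulative frequencies: 14, 39, 66, 89, 115.
Observation 103.5 falls in the class 2500 – <3000.
L = 2500, CF = 89, f = 26, h = 500.
P90 = 2500 + ((103.5 − 89)/26)·500 = 2500 + 278.846 = 2778.85.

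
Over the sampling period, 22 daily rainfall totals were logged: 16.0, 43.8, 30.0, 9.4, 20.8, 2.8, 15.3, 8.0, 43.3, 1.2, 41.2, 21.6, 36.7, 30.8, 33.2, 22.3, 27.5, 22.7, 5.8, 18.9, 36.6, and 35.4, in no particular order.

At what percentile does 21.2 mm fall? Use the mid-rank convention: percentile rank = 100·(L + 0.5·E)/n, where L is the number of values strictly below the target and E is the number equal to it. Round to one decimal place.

Sorted: 1.2, 2.8, 5.8, 8.0, 9.4, 15.3, 16.0, 18.9, 20.8, 21.6, 22.3, 22.7, 27.5, 30.0, 30.8, 33.2, 35.4, 36.6, 36.7, 41.2, 43.3, 43.8.
Count below 21.2: L = 9; count equal: E = 0; n = 22.
Percentile rank = 100·(9 + 0.5·0)/22 = 100·9/22 = 40.91.

40.9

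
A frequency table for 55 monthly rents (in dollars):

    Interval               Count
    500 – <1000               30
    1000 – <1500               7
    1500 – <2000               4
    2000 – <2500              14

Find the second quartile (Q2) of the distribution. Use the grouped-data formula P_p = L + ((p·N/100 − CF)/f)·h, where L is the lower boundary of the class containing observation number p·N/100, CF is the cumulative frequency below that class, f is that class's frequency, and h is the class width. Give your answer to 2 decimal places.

N = 55; target position k = 50/100 · 55 = 27.5.
Cumulative frequencies: 30, 37, 41, 55.
Observation 27.5 falls in the class 500 – <1000.
L = 500, CF = 0, f = 30, h = 500.
P50 = 500 + ((27.5 − 0)/30)·500 = 500 + 458.333 = 958.333.

958.33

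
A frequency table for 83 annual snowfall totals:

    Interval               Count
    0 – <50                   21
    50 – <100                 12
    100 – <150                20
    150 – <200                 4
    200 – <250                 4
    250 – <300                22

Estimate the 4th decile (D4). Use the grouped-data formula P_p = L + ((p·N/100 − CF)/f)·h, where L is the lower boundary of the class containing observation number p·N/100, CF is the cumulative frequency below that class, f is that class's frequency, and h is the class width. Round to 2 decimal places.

100.50

N = 83; target position k = 40/100 · 83 = 33.2.
Cumulative frequencies: 21, 33, 53, 57, 61, 83.
Observation 33.2 falls in the class 100 – <150.
L = 100, CF = 33, f = 20, h = 50.
P40 = 100 + ((33.2 − 33)/20)·50 = 100 + 0.5 = 100.5.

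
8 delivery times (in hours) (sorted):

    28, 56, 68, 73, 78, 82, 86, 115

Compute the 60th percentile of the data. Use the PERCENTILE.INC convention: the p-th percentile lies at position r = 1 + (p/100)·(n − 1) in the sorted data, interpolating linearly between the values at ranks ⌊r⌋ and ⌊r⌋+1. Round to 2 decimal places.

n = 8.
r = 1 + (60/100)·(8 − 1) = 1 + 4.2 = 5.2.
Rank 5 is 78 and rank 6 is 82.
Interpolate: 78 + 0.2·(82 − 78) = 78 + 0.2·4 = 78.8.

78.80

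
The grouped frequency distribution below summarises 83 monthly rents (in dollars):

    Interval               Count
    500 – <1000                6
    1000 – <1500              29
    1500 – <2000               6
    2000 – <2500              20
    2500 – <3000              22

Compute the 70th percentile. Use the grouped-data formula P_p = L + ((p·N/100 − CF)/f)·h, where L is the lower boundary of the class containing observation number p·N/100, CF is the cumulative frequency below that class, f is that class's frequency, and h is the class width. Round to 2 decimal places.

N = 83; target position k = 70/100 · 83 = 58.1.
Cumulative frequencies: 6, 35, 41, 61, 83.
Observation 58.1 falls in the class 2000 – <2500.
L = 2000, CF = 41, f = 20, h = 500.
P70 = 2000 + ((58.1 − 41)/20)·500 = 2000 + 427.5 = 2427.5.

2427.50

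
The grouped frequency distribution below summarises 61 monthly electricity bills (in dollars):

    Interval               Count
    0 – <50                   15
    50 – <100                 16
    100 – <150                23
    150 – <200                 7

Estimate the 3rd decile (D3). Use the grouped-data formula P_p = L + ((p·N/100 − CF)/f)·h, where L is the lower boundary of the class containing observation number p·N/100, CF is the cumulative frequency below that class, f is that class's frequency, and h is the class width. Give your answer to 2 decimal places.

60.31

N = 61; target position k = 30/100 · 61 = 18.3.
Cumulative frequencies: 15, 31, 54, 61.
Observation 18.3 falls in the class 50 – <100.
L = 50, CF = 15, f = 16, h = 50.
P30 = 50 + ((18.3 − 15)/16)·50 = 50 + 10.3125 = 60.3125.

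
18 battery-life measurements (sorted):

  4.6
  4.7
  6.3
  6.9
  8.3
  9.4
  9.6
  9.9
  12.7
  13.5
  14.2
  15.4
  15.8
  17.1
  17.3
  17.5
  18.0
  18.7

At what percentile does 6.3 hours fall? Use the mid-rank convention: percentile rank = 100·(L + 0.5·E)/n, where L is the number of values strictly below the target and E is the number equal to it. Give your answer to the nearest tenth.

Count below 6.3: L = 2; count equal: E = 1; n = 18.
Percentile rank = 100·(2 + 0.5·1)/18 = 100·2.5/18 = 13.89.

13.9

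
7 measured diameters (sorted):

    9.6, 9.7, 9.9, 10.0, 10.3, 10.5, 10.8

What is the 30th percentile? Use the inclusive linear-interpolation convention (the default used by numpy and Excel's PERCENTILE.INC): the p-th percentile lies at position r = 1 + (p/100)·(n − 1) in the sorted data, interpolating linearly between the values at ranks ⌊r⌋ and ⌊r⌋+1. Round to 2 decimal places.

9.86

n = 7.
r = 1 + (30/100)·(7 − 1) = 1 + 1.8 = 2.8.
Rank 2 is 9.7 and rank 3 is 9.9.
Interpolate: 9.7 + 0.8·(9.9 − 9.7) = 9.7 + 0.8·0.2 = 9.86.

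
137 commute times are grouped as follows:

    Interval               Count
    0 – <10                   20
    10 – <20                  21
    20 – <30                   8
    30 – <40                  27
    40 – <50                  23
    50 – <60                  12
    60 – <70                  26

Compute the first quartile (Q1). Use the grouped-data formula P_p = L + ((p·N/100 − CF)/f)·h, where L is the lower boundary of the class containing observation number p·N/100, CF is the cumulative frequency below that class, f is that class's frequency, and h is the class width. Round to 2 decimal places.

N = 137; target position k = 25/100 · 137 = 34.25.
Cumulative frequencies: 20, 41, 49, 76, 99, 111, 137.
Observation 34.25 falls in the class 10 – <20.
L = 10, CF = 20, f = 21, h = 10.
P25 = 10 + ((34.25 − 20)/21)·10 = 10 + 6.78571 = 16.7857.

16.79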